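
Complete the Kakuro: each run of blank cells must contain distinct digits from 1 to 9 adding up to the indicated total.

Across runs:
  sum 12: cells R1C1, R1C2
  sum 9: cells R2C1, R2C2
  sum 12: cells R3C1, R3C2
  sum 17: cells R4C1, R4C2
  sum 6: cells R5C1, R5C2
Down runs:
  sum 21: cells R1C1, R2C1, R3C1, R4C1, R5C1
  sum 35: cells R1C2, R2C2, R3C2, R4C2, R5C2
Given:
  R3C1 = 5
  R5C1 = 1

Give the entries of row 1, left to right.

4 8

17 in 2 cells must be {8,9}; 35 in 5 cells must be {5,6,7,8,9}.
R3C2 = 12 − 5 = 7 completes the 12 across.
R5C2 = 6 − 1 = 5 completes the 6 across.
Nothing is forced directly, so branch on R2C2, whose candidates are 6 or 8. If R2C2 = 8: that forces R1C2 = 9, after which R2C1 would have to be in {1} for the 9 across but in {2,3,4,6,7,8,9} for the 21 down — contradiction. So R2C2 = 6.
R2C1 = 9 − 6 = 3 completes the 9 across.
R4C1 = 8: the only remaining digit allowed by both the 17 across and the 21 down.
R4C2 = 17 − 8 = 9 completes the 17 across.
R1C1 = 21 − 17 = 4 completes the 21 down.
R1C2 = 12 − 4 = 8 completes the 12 across.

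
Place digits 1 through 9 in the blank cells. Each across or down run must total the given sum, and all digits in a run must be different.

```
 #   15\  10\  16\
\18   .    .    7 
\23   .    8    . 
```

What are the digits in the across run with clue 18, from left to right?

23 in 3 cells must be {6,8,9}; 16 in 2 cells must be {7,9}.
R1C2 = 10 − 8 = 2 completes the 10 down.
R2C3 = 16 − 7 = 9 completes the 16 down.
R1C1 = 18 − 9 = 9 completes the 18 across.
R2C1 = 23 − 17 = 6 completes the 23 across.

9 2 7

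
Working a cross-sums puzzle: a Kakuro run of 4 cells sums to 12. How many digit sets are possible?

4 distinct digits from 1–9 sum between 10 and 30.
Enumerating: {1,2,3,6}, {1,2,4,5}.

2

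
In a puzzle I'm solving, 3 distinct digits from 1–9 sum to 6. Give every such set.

{1,2,3}

3 distinct digits from 1–9 sum between 6 and 24.
Only one set works: {1,2,3}.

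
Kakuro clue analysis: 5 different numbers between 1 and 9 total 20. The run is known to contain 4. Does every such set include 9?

No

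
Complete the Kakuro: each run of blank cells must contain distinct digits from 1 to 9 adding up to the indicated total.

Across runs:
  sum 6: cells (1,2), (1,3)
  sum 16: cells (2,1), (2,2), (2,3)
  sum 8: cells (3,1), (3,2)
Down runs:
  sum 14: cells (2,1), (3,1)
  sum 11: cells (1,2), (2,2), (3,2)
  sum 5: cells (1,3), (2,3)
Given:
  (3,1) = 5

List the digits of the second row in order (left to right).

(2,1) = 14 − 5 = 9 completes the 14 down.
(3,2) = 8 − 5 = 3 completes the 8 across.
Nothing is forced directly, so branch on (1,2), whose candidates are 1 or 2. If (1,2) = 1: then (1,3) would have to be in {5} for the 6 across but in {1,2,3,4} for the 5 down — contradiction. So (1,2) = 2.
(1,3) = 6 − 2 = 4 completes the 6 across.
(2,2) = 11 − 5 = 6 completes the 11 down.
(2,3) = 16 − 15 = 1 completes the 16 across.

9 6 1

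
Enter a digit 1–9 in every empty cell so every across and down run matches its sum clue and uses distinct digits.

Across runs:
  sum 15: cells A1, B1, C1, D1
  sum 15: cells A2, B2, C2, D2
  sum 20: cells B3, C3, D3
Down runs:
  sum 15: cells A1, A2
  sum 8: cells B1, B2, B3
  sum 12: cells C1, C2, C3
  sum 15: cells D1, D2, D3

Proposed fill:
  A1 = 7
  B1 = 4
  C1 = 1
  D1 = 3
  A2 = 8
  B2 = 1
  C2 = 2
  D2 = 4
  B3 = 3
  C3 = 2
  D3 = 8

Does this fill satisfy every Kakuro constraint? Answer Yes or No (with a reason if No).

No — the across run B3–D3 sums to 13, not 20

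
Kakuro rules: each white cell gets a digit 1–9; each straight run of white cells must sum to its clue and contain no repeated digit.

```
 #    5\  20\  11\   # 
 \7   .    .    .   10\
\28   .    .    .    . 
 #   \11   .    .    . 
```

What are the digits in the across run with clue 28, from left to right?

7 in 3 cells must be {1,2,4}.
Only 4 fits R1C2 under both its across sum 7 and down sum 20.
The 28 across and the 5 down share only 4, so R2C1 = 4.
R3C2 = 7: the only remaining digit allowed by both the 11 across and the 20 down.
R1C1 = 5 − 4 = 1 completes the 5 down.
R1C3 = 7 − 5 = 2 completes the 7 across.
R2C2 = 20 − 11 = 9 completes the 20 down.
Given what's placed, R2C3 must be 8 to fit the 28 across and 11 down.
R2C4 = 28 − 21 = 7 completes the 28 across.

4 9 8 7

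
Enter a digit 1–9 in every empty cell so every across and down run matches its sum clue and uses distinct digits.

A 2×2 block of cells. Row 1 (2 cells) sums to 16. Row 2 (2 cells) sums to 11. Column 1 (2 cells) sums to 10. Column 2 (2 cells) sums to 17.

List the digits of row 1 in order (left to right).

7, 9

16 in 2 cells must be {7,9}; 17 in 2 cells must be {8,9}.
The 16 across and the 17 down share only 9, so (1,2) = 9.
(2,2) = 17 − 9 = 8 completes the 17 down.
(1,1) = 16 − 9 = 7 completes the 16 across.
(2,1) = 11 − 8 = 3 completes the 11 across.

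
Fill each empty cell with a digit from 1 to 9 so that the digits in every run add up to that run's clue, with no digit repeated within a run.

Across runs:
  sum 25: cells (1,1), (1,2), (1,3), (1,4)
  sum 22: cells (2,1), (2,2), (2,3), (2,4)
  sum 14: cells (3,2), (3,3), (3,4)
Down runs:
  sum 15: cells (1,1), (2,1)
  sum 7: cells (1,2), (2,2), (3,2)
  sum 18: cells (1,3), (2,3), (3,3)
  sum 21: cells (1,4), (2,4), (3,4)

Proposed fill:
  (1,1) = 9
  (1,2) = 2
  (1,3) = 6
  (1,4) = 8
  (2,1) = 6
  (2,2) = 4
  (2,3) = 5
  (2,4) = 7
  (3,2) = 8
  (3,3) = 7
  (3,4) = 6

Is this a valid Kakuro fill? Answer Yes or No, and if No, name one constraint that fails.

No — the down run (1,2)–(3,2) sums to 14, not 7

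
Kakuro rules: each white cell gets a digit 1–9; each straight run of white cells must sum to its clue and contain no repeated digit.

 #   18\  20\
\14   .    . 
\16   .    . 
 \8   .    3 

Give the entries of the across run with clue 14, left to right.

16 in 2 cells must be {7,9}.
R2C2 = 9: the only remaining digit allowed by both the 16 across and the 20 down.
R3C1 = 8 − 3 = 5 completes the 8 across.
R1C2 = 20 − 12 = 8 completes the 20 down.
R2C1 = 16 − 9 = 7 completes the 16 across.
R1C1 = 14 − 8 = 6 completes the 14 across.

6 8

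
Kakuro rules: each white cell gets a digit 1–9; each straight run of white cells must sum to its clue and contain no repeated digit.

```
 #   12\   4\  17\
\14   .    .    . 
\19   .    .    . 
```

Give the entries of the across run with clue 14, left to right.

5 1 8

4 in 2 cells must be {1,3}; 17 in 2 cells must be {8,9}.
The 19 across and the 4 down share only 3, so R2C2 = 3.
Given what's placed, R2C3 must be 9 to fit the 19 across and 17 down.
R1C2 = 4 − 3 = 1 completes the 4 down.
R1C3 = 17 − 9 = 8 completes the 17 down.
R2C1 = 19 − 12 = 7 completes the 19 across.
R1C1 = 14 − 9 = 5 completes the 14 across.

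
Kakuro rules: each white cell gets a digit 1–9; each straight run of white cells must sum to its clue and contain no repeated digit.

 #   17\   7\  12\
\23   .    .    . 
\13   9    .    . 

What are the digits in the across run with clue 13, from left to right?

9, 1, 3

23 in 3 cells must be {6,8,9}; 17 in 2 cells must be {8,9}.
R1C1 = 17 − 9 = 8 completes the 17 down.
Given what's placed, R1C2 must be 6 to fit the 23 across and 7 down.
R1C3 = 23 − 14 = 9 completes the 23 across.
R2C2 = 7 − 6 = 1 completes the 7 down.
R2C3 = 13 − 10 = 3 completes the 13 across.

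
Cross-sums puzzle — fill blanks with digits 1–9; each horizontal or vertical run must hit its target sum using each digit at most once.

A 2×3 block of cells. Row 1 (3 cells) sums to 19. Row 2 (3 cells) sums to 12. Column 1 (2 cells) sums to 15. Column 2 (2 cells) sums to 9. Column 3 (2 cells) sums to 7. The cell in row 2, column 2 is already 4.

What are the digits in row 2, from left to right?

7 4 1

(1,2) = 9 − 4 = 5 completes the 9 down.
Given what's placed, (1,3) must be 6 to fit the 19 across and 7 down.
(2,3) = 7 − 6 = 1 completes the 7 down.
(1,1) = 19 − 11 = 8 completes the 19 across.
(2,1) = 12 − 5 = 7 completes the 12 across.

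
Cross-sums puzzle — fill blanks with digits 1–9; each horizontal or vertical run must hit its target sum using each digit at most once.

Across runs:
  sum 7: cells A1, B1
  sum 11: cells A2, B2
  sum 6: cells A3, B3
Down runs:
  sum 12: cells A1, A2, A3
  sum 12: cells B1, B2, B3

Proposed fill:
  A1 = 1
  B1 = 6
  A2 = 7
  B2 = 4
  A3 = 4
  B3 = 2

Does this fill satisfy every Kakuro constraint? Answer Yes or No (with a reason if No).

Across: 1+6=7; 7+4=11; 4+2=6. Down: 1+7+4=12; 6+4+2=12. No digit repeats within any run.

Yes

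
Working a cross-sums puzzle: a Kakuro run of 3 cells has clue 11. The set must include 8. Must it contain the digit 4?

No

The only way to make 11 from 3 distinct digits under that restriction is {1,2,8}, which does not contain 4.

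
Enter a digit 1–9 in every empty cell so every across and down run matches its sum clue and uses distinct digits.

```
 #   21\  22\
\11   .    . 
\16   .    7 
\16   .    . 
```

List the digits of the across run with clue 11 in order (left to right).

5, 6

16 in 2 cells must be {7,9}.
R2C1 = 16 − 7 = 9 completes the 16 across.
R3C1 = 7: the only remaining digit allowed by both the 16 across and the 21 down.
R3C2 = 16 − 7 = 9 completes the 16 across.
R1C1 = 21 − 16 = 5 completes the 21 down.
R1C2 = 11 − 5 = 6 completes the 11 across.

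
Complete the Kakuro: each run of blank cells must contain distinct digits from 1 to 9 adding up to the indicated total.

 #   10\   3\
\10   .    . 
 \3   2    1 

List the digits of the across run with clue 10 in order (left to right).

8 2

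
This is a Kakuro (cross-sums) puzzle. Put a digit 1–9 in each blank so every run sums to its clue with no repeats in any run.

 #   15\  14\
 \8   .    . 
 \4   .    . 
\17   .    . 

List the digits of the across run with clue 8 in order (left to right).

4 in 2 cells must be {1,3}; 17 in 2 cells must be {8,9}.
Nothing is forced directly, so branch on R3C1, whose candidates are 8 or 9. If R3C1 = 9: that forces R2C1 = 1, R2C2 = 3, after which R3C2 would have to be in {8} for the 17 across but in {2,4,5,6,7,9} for the 14 down — contradiction. So R3C1 = 8.
R3C2 = 17 − 8 = 9 completes the 17 across.
Nothing is forced directly, so branch on R2C1, whose candidates are 1 or 3. If R2C1 = 3: then R1C1 would have to be in {1,2,3,5,6,7} for the 8 across but in {4} for the 15 down — contradiction. So R2C1 = 1.
R1C1 = 15 − 9 = 6 completes the 15 down.
R1C2 = 8 − 6 = 2 completes the 8 across.
R2C2 = 4 − 1 = 3 completes the 4 across.

6 2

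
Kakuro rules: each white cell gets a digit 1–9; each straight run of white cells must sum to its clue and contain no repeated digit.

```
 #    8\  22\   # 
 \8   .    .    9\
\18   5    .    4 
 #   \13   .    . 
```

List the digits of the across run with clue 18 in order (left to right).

R1C1 = 8 − 5 = 3 completes the 8 down.
R1C2 = 8 − 3 = 5 completes the 8 across.
R2C2 = 18 − 9 = 9 completes the 18 across.
R3C2 = 22 − 14 = 8 completes the 22 down.
R3C3 = 13 − 8 = 5 completes the 13 across.

5, 9, 4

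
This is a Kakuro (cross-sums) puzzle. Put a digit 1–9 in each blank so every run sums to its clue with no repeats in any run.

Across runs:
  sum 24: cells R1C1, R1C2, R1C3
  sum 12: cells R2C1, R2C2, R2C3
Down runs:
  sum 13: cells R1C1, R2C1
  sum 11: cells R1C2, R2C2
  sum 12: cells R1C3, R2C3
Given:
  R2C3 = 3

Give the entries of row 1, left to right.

8 7 9

24 in 3 cells must be {7,8,9}.
R1C3 = 12 − 3 = 9 completes the 12 down.
No cell is forced outright now. R1C1 can only be 7 or 8 (the digits allowed by both its 24 across and its 13 down). If R1C1 = 7: that forces R1C2 = 8, after which R2C1 would have to be in {1,2,4,5,7,8} for the 12 across but in {6} for the 13 down — contradiction. So R1C1 = 8.
R1C2 = 24 − 17 = 7 completes the 24 across.
R2C1 = 13 − 8 = 5 completes the 13 down.
R2C2 = 12 − 8 = 4 completes the 12 across.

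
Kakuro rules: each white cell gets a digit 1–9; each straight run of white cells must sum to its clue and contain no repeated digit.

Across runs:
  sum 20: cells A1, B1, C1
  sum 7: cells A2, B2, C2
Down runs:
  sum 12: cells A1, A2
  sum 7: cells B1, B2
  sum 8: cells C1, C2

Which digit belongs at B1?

5

7 in 3 cells must be {1,2,4}.
The 7 across and the 12 down share only 4, so A2 = 4.
A1 = 12 − 4 = 8 completes the 12 down.
Nothing is forced directly, so branch on B1, whose candidates are 3 or 5. If B1 = 3: then C1 would have to be in {9} for the 20 across but in {1,2,3,5,6,7} for the 8 down — contradiction. So B1 = 5.
C1 = 20 − 13 = 7 completes the 20 across.
B2 = 7 − 5 = 2 completes the 7 down.
C2 = 7 − 6 = 1 completes the 7 across.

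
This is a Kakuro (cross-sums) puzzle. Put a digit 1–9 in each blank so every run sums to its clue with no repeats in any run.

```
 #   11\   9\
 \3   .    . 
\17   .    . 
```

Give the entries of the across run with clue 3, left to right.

3 in 2 cells must be {1,2}; 17 in 2 cells must be {8,9}.
The 3 across and the 11 down share only 2, so R1C1 = 2.
R1C2 = 3 − 2 = 1 completes the 3 across.
R2C1 = 11 − 2 = 9 completes the 11 down.
R2C2 = 17 − 9 = 8 completes the 17 across.

2 1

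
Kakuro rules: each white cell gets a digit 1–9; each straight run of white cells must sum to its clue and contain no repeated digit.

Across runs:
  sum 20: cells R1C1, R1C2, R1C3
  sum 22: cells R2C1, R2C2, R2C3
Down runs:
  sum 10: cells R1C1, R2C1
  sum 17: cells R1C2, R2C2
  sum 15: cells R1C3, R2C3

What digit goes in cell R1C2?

8

17 in 2 cells must be {8,9}.
Nothing is forced directly, so branch on R2C2, whose candidates are 8 or 9. If R2C2 = 8: that forces R1C2 = 9, R2C1 = 9, after which R2C3 would have to be in {5} for the 22 across but in {6,7,8,9} for the 15 down — contradiction. So R2C2 = 9.
R1C2 = 17 − 9 = 8 completes the 17 down.
Nothing is forced directly, so branch on R1C3, whose candidates are 7 or 9. If R1C3 = 7: then R1C1 would have to be in {5} for the 20 across but in {1,2,3,4,6,7,8,9} for the 10 down — contradiction. So R1C3 = 9.
R1C1 = 20 − 17 = 3 completes the 20 across.
R2C1 = 10 − 3 = 7 completes the 10 down.
R2C3 = 22 − 16 = 6 completes the 22 across.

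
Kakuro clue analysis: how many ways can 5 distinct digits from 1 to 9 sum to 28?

5 distinct digits from 1–9 sum between 15 and 35.

9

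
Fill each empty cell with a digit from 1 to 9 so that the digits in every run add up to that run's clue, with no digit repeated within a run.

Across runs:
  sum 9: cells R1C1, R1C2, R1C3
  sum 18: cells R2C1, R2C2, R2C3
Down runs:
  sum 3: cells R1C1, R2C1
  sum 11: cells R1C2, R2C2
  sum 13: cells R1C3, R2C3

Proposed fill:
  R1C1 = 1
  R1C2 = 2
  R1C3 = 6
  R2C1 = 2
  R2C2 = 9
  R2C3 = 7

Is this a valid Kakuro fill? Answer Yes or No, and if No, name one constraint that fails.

Yes

Across: 1+2+6=9; 2+9+7=18. Down: 1+2=3; 2+9=11; 6+7=13. No digit repeats within any run.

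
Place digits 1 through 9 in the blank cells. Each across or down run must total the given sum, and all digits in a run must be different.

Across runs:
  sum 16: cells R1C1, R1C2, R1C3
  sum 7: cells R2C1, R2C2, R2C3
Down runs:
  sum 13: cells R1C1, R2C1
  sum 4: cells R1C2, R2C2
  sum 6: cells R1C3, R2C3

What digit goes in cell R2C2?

7 in 3 cells must be {1,2,4}; 4 in 2 cells must be {1,3}.
The 7 across and the 13 down share only 4, so R2C1 = 4.
Given what's placed, R2C2 must be 1 to fit the 7 across and 4 down.
R2C3 = 7 − 5 = 2 completes the 7 across.
R1C1 = 13 − 4 = 9 completes the 13 down.
R1C2 = 4 − 1 = 3 completes the 4 down.
R1C3 = 16 − 12 = 4 completes the 16 across.

1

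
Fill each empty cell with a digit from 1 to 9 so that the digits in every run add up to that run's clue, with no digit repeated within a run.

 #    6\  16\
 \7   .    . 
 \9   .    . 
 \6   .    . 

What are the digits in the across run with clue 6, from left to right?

1, 5

6 in 3 cells must be {1,2,3}.
Nothing is forced directly, so branch on R1C1, whose candidates are 1 or 2 or 3. If R1C1 = 1: that forces R1C2 = 6, R3C1 = 2, after which R3C2 would have to be in {4} for the 6 across but in {1,2,3,7,8,9} for the 16 down — contradiction. If R1C1 = 2: that forces R1C2 = 5, R3C1 = 1, after which R3C2 would have to be in {5} for the 6 across but in {2,3,4,7,8,9} for the 16 down — contradiction. So R1C1 = 3.
R1C2 = 7 − 3 = 4 completes the 7 across.
Given what's placed, R3C2 must be 5 to fit the 6 across and 16 down.
R2C2 = 16 − 9 = 7 completes the 16 down.
R3C1 = 6 − 5 = 1 completes the 6 across.
R2C1 = 9 − 7 = 2 completes the 9 across.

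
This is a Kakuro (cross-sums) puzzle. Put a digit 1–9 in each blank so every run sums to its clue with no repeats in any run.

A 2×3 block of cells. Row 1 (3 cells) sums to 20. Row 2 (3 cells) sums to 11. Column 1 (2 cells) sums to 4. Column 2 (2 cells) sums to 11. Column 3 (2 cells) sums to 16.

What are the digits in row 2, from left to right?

4 in 2 cells must be {1,3}; 16 in 2 cells must be {7,9}.
The 20 across and the 4 down share only 3, so (1,1) = 3.
Given what's placed, (1,3) must be 9 to fit the 20 across and 16 down.
(2,1) = 4 − 3 = 1 completes the 4 down.
(2,3) = 16 − 9 = 7 completes the 16 down.
(1,2) = 20 − 12 = 8 completes the 20 across.
(2,2) = 11 − 8 = 3 completes the 11 across.

1 3 7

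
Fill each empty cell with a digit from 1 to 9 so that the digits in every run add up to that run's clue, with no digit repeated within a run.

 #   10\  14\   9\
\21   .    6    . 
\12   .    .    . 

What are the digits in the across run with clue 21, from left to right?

7 6 8

R2C2 = 14 − 6 = 8 completes the 14 down.
Nothing is forced directly, so branch on R2C1, whose candidates are 1 or 3. If R2C1 = 1: then R1C1 would have to be in {7,8} for the 21 across but in {9} for the 10 down — contradiction. So R2C1 = 3.
R1C1 = 10 − 3 = 7 completes the 10 down.
R1C3 = 21 − 13 = 8 completes the 21 across.
R2C3 = 12 − 11 = 1 completes the 12 across.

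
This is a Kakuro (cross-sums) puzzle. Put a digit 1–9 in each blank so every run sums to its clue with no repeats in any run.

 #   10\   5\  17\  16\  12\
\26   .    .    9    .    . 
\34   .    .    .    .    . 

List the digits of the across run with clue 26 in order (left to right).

4 1 9 7 5

34 in 5 cells must be {4,6,7,8,9}; 17 in 2 cells must be {8,9}; 16 in 2 cells must be {7,9}.
Given what's placed, R1C4 must be 7 to fit the 26 across and 16 down.
Intersecting the 34 across with the 5 down forces R2C2 = 4.
R2C3 = 17 − 9 = 8 completes the 17 down.
R2C4 = 16 − 7 = 9 completes the 16 down.
Given what's placed, R2C5 must be 7 to fit the 34 across and 12 down.
R1C2 = 5 − 4 = 1 completes the 5 down.
R1C5 = 12 − 7 = 5 completes the 12 down.
R2C1 = 34 − 28 = 6 completes the 34 across.
R1C1 = 26 − 22 = 4 completes the 26 across.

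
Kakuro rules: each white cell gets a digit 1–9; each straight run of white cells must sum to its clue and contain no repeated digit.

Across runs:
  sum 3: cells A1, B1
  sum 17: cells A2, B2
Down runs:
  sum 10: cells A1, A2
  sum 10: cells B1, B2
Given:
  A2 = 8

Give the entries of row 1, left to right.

2 1

3 in 2 cells must be {1,2}; 17 in 2 cells must be {8,9}.
A1 = 10 − 8 = 2 completes the 10 down.
B1 = 3 − 2 = 1 completes the 3 across.
B2 = 17 − 8 = 9 completes the 17 across.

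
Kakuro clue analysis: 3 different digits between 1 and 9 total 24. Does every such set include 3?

The only way to make 24 from 3 distinct digits is {7,8,9}, which does not contain 3.

No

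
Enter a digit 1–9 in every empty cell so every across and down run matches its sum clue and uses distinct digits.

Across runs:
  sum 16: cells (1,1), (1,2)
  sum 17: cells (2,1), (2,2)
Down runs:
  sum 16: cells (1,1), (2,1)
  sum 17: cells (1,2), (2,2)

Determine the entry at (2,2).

16 in 2 cells must be {7,9}; 17 in 2 cells must be {8,9}.
The 16 across and the 17 down share only 9, so (1,2) = 9.
The 17 across and the 16 down share only 9, so (2,1) = 9.
(2,2) = 17 − 9 = 8 completes the 17 across.
(1,1) = 16 − 9 = 7 completes the 16 across.

8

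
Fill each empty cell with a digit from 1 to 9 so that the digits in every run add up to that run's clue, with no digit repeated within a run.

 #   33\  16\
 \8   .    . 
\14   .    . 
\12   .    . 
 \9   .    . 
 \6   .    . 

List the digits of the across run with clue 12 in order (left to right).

9 3

16 in 5 cells must be {1,2,3,4,6}.
Only 6 fits R2C2 under both its across sum 14 and down sum 16.
R2C1 = 14 − 6 = 8 completes the 14 across.
Nothing is forced directly, so branch on R3C2, whose candidates are 3 or 4. If R3C2 = 4: then R3C1 would have to be in {8} for the 12 across but in {3,4,5,6,7,9} for the 33 down — contradiction. So R3C2 = 3.
R3C1 = 12 − 3 = 9 completes the 12 across.
No cell is forced outright now. R1C2 can only be 1 or 2 (the digits allowed by both its 8 across and its 16 down). If R1C2 = 2: that forces R1C1 = 6, after which R5C1 would have to be in {1,2,4,5} for the 6 across but in {3,7} for the 33 down — contradiction. So R1C2 = 1.
R1C1 = 8 − 1 = 7 completes the 8 across.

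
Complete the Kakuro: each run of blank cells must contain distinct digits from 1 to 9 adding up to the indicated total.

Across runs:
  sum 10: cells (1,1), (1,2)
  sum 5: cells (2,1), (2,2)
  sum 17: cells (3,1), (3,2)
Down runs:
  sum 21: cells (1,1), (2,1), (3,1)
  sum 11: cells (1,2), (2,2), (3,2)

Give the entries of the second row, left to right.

17 in 2 cells must be {8,9}.
The 5 across and the 21 down share only 4, so (2,1) = 4.
(2,2) = 5 − 4 = 1 completes the 5 across.
Given what's placed, (3,2) must be 8 to fit the 17 across and 11 down.
(1,2) = 11 − 9 = 2 completes the 11 down.
(3,1) = 17 − 8 = 9 completes the 17 across.
(1,1) = 10 − 2 = 8 completes the 10 across.

4, 1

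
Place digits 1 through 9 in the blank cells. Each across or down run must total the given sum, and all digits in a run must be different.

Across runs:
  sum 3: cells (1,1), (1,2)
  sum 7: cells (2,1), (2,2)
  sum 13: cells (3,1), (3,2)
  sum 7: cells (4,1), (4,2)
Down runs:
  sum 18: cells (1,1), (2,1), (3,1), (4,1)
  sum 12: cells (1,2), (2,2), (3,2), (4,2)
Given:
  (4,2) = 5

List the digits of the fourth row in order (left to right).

3 in 2 cells must be {1,2}.
(3,2) = 4: the only remaining digit allowed by both the 13 across and the 12 down.
(4,1) = 7 − 5 = 2 completes the 7 across.
(1,1) = 1: the only remaining digit allowed by both the 3 across and the 18 down.
(1,2) = 3 − 1 = 2 completes the 3 across.
Given what's placed, (2,1) must be 6 to fit the 7 across and 18 down.
(2,2) = 7 − 6 = 1 completes the 7 across.
(3,1) = 13 − 4 = 9 completes the 13 across.

2 5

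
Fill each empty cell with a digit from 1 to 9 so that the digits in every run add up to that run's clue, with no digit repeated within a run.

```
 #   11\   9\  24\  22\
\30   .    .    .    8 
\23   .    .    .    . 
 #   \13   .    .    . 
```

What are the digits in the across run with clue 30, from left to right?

30 in 4 cells must be {6,7,8,9}; 24 in 3 cells must be {7,8,9}.
Given what's placed, R1C2 must be 6 to fit the 30 across and 9 down.
No cell is forced outright now. R1C1 can only be 7 or 9 (the digits allowed by both its 30 across and its 11 down). If R1C1 = 9: that forces R1C3 = 7, R2C1 = 2, after which R2C2 would have to be in {4,5,6,7,8,9} for the 23 across but in {1,2} for the 9 down — contradiction. So R1C1 = 7.
R1C3 = 30 − 21 = 9 completes the 30 across.

7 6 9 8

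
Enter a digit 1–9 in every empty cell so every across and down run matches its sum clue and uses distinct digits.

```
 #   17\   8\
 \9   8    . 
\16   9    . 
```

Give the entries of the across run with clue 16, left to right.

9, 7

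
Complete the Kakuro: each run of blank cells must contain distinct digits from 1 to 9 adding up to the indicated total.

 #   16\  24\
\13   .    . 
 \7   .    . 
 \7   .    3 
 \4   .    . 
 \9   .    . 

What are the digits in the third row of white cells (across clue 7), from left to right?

4 in 2 cells must be {1,3}; 16 in 5 cells must be {1,2,3,4,6}.
R3C1 = 7 − 3 = 4 completes the 7 across.

4, 3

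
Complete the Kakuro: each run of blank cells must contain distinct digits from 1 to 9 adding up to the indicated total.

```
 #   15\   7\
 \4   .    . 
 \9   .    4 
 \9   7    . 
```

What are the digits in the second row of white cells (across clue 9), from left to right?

5, 4

4 in 2 cells must be {1,3}; 7 in 3 cells must be {1,2,4}.
R1C1 = 3: the only remaining digit allowed by both the 4 across and the 15 down.
R1C2 = 4 − 3 = 1 completes the 4 across.
R2C1 = 9 − 4 = 5 completes the 9 across.
R3C2 = 9 − 7 = 2 completes the 9 across.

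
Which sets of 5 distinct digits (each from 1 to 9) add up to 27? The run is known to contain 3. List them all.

{1,3,6,8,9}; {2,3,5,8,9}; {2,3,6,7,9}; {3,4,5,6,9}; {3,4,5,7,8}

5 distinct digits from 1–9 sum between 15 and 35.
Keeping only sets containing 3.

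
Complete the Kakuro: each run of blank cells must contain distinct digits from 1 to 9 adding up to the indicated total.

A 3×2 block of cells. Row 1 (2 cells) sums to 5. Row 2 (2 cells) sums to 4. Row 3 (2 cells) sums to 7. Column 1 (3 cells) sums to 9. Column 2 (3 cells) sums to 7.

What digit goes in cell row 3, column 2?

2

4 in 2 cells must be {1,3}; 7 in 3 cells must be {1,2,4}.
The 4 across and the 7 down share only 1, so (2,2) = 1.
(2,1) = 4 − 1 = 3 completes the 4 across.
Nothing is forced directly, so branch on (1,2), whose candidates are 2 or 4. If (1,2) = 2: then (1,1) would have to be in {3} for the 5 across but in {1,2,4,5} for the 9 down — contradiction. So (1,2) = 4.
(1,1) = 5 − 4 = 1 completes the 5 across.
(3,1) = 9 − 4 = 5 completes the 9 down.
(3,2) = 7 − 5 = 2 completes the 7 across.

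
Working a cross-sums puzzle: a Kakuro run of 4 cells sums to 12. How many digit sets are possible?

2

4 distinct digits from 1–9 sum between 10 and 30.
Enumerating: {1,2,3,6}, {1,2,4,5}.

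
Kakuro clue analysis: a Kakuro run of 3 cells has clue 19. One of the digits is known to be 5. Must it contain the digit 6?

The only way to make 19 from 3 distinct digits under that restriction is {5,6,8}, which contains 6.

Yes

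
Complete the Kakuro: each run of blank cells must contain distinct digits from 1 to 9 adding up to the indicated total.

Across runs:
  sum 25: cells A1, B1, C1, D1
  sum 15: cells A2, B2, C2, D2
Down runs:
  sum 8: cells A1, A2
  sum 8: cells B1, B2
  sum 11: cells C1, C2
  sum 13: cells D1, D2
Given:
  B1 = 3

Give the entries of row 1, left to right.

B2 = 8 − 3 = 5 completes the 8 down.
No cell is forced outright now. D2 can only be 6 or 7 (the digits allowed by both its 15 across and its 13 down). If D2 = 6: that forces D1 = 7, C2 = 3, A1 = 6, after which C1 would have to be in {9} for the 25 across but in {8} for the 11 down — contradiction. So D2 = 7.
D1 = 13 − 7 = 6 completes the 13 down.
C2 = 2: the only remaining digit allowed by both the 15 across and the 11 down.
A1 = 7: the only remaining digit allowed by both the 25 across and the 8 down.
C1 = 25 − 16 = 9 completes the 25 across.
A2 = 15 − 14 = 1 completes the 15 across.

7 3 9 6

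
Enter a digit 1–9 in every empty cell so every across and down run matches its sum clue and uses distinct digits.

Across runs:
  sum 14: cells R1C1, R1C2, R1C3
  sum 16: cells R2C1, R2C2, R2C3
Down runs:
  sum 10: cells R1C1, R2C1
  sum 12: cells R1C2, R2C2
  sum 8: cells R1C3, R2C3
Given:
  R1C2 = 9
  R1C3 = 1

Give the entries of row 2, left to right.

6 3 7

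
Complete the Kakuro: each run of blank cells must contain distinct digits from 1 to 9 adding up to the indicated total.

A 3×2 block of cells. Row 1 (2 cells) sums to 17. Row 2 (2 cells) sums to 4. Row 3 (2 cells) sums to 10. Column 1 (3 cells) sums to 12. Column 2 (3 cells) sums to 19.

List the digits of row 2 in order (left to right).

1, 3

17 in 2 cells must be {8,9}; 4 in 2 cells must be {1,3}.
The 4 across and the 19 down share only 3, so (2,2) = 3.
Given what's placed, (1,2) must be 9 to fit the 17 across and 19 down.
(2,1) = 4 − 3 = 1 completes the 4 across.
(3,2) = 19 − 12 = 7 completes the 19 down.
(1,1) = 17 − 9 = 8 completes the 17 across.
(3,1) = 10 − 7 = 3 completes the 10 across.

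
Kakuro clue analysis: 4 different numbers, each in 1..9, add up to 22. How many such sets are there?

11

4 distinct digits from 1–9 sum between 10 and 30.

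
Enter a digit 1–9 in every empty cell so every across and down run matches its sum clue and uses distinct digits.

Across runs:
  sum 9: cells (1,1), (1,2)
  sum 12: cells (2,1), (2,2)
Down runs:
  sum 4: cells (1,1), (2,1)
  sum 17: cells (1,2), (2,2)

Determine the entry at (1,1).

1

4 in 2 cells must be {1,3}; 17 in 2 cells must be {8,9}.
The 9 across and the 17 down share only 8, so (1,2) = 8.
The 12 across and the 4 down share only 3, so (2,1) = 3.
(2,2) = 12 − 3 = 9 completes the 12 across.
(1,1) = 9 − 8 = 1 completes the 9 across.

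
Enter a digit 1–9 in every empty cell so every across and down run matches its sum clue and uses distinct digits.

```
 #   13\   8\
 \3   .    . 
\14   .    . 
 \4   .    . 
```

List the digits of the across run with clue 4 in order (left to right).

3 1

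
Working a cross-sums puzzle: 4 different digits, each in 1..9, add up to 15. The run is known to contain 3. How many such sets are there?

4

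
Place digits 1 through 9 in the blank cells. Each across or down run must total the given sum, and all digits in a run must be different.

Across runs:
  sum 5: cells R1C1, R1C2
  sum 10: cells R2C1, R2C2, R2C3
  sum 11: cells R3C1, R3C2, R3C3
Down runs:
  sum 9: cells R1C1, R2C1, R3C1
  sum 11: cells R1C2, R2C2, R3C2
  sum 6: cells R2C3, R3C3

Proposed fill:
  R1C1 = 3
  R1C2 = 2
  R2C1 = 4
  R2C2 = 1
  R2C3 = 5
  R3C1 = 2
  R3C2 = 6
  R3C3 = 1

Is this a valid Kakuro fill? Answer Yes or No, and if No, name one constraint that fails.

No — the across run R3C1–R3C3 sums to 9, not 11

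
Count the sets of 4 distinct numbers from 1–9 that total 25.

6

4 distinct digits from 1–9 sum between 10 and 30.
Enumerating: {1,7,8,9}, {2,6,8,9}, {3,5,8,9}, {3,6,7,9}, {4,5,7,9}, {4,6,7,8}.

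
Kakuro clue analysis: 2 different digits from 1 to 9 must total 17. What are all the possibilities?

{8,9}

2 distinct digits from 1–9 sum between 3 and 17.
Only one set works: {8,9}.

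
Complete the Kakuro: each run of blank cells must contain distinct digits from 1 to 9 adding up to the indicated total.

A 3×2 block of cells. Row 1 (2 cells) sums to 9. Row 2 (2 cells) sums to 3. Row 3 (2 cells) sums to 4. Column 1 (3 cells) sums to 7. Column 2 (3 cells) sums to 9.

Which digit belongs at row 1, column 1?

3 in 2 cells must be {1,2}; 4 in 2 cells must be {1,3}; 7 in 3 cells must be {1,2,4}.
The 4 across and the 7 down share only 1, so (3,1) = 1.
(3,2) = 4 − 1 = 3 completes the 4 across.
Given what's placed, (2,1) must be 2 to fit the 3 across and 7 down.
(2,2) = 3 − 2 = 1 completes the 3 across.
(1,1) = 7 − 3 = 4 completes the 7 down.
(1,2) = 9 − 4 = 5 completes the 9 across.

4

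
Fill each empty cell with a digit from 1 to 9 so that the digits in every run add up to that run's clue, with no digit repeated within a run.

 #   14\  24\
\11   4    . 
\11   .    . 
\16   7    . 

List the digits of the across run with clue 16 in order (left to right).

16 in 2 cells must be {7,9}; 24 in 3 cells must be {7,8,9}.
R1C2 = 11 − 4 = 7 completes the 11 across.
R2C1 = 14 − 11 = 3 completes the 14 down.
R2C2 = 11 − 3 = 8 completes the 11 across.
R3C2 = 16 − 7 = 9 completes the 16 across.

7, 9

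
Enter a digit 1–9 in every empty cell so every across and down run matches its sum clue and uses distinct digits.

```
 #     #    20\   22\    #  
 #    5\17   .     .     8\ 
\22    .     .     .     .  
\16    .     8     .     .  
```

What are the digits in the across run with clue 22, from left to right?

17 in 2 cells must be {8,9}.
Given what's placed, R1C2 must be 9 to fit the 17 across and 20 down.
R1C3 = 17 − 9 = 8 completes the 17 across.
R2C2 = 20 − 17 = 3 completes the 20 down.
R3C3 = 5: the only remaining digit allowed by both the 16 across and the 22 down.
R2C3 = 22 − 13 = 9 completes the 22 down.
Nothing is forced directly, so branch on R2C1, whose candidates are 2 or 4. If R2C1 = 2: then R2C4 would have to be in {8} for the 22 across but in {1,2,3,5,6,7} for the 8 down — contradiction. So R2C1 = 4.
R2C4 = 22 − 16 = 6 completes the 22 across.

4 3 9 6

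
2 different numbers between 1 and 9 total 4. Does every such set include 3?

The only way to make 4 from 2 distinct digits is {1,3}, which contains 3.

Yes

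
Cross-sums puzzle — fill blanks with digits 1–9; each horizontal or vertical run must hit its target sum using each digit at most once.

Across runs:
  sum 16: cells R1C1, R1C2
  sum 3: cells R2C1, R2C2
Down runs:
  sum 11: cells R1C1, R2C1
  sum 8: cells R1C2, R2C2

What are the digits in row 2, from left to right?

2 1

16 in 2 cells must be {7,9}; 3 in 2 cells must be {1,2}.
The 16 across and the 8 down share only 7, so R1C2 = 7.
The 3 across and the 11 down share only 2, so R2C1 = 2.
R2C2 = 3 − 2 = 1 completes the 3 across.
R1C1 = 16 − 7 = 9 completes the 16 across.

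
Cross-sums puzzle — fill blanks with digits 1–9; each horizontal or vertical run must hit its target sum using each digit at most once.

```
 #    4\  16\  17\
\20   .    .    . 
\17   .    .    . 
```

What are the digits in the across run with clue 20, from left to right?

3 9 8

4 in 2 cells must be {1,3}; 16 in 2 cells must be {7,9}; 17 in 2 cells must be {8,9}.
The 20 across and the 4 down share only 3, so R1C1 = 3.
Given what's placed, R1C2 must be 9 to fit the 20 across and 16 down.
R1C3 = 20 − 12 = 8 completes the 20 across.
R2C1 = 4 − 3 = 1 completes the 4 down.
R2C2 = 16 − 9 = 7 completes the 16 down.
R2C3 = 17 − 8 = 9 completes the 17 across.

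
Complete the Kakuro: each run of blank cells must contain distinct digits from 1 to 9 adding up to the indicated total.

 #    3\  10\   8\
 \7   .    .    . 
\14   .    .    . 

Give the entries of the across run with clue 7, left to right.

7 in 3 cells must be {1,2,4}; 3 in 2 cells must be {1,2}.
Nothing is forced directly, so branch on R1C1, whose candidates are 1 or 2. If R1C1 = 1: that forces R1C3 = 2, R2C1 = 2, after which R2C3 would have to be in {3,4,5,7,8,9} for the 14 across but in {6} for the 8 down — contradiction. So R1C1 = 2.
Given what's placed, R1C3 must be 1 to fit the 7 across and 8 down.
R2C1 = 3 − 2 = 1 completes the 3 down.
R2C3 = 8 − 1 = 7 completes the 8 down.
R1C2 = 7 − 3 = 4 completes the 7 across.
R2C2 = 14 − 8 = 6 completes the 14 across.

2 4 1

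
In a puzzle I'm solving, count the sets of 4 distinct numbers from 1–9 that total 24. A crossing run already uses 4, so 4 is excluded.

5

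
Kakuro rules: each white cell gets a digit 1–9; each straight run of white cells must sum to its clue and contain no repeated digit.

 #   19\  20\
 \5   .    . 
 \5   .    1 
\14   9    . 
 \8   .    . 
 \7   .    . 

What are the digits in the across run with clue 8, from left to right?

R2C1 = 5 − 1 = 4 completes the 5 across.
R3C2 = 14 − 9 = 5 completes the 14 across.
No cell is forced outright now. R4C1 can only be 1 or 2 or 3 (the digits allowed by both its 8 across and its 19 down). If R4C1 = 2: then R4C2 would have to be in {6} for the 8 across but in {2,3,4,7,8,9} for the 20 down — contradiction. If R4C1 = 3: then R4C2 would have to be in {5} for the 8 across but in {2,3,4,7,8,9} for the 20 down — contradiction. So R4C1 = 1.
R4C2 = 8 − 1 = 7 completes the 8 across.
No cell is forced outright now. R1C1 can only be 2 or 3 (the digits allowed by both its 5 across and its 19 down). If R1C1 = 3: then R1C2 would have to be in {2} for the 5 across but in {3,4} for the 20 down — contradiction. So R1C1 = 2.
R1C2 = 5 − 2 = 3 completes the 5 across.
R5C1 = 19 − 16 = 3 completes the 19 down.
R5C2 = 7 − 3 = 4 completes the 7 across.

1 7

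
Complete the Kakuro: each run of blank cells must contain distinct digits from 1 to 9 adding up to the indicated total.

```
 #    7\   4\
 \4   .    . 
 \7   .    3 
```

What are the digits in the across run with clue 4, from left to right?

4 in 2 cells must be {1,3}.
R1C2 = 4 − 3 = 1 completes the 4 down.
R2C1 = 7 − 3 = 4 completes the 7 across.
R1C1 = 4 − 1 = 3 completes the 4 across.

3, 1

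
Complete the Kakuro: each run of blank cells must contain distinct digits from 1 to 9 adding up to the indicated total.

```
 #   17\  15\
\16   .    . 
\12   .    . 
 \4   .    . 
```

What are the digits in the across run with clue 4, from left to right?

1, 3

16 in 2 cells must be {7,9}; 4 in 2 cells must be {1,3}.
Nothing is forced directly, so branch on R1C1, whose candidates are 7 or 9. If R1C1 = 7: that forces R1C2 = 9, R3C1 = 1, after which R3C2 would have to be in {3} for the 4 across but in {1,2,4,5} for the 15 down — contradiction. So R1C1 = 9.
R1C2 = 16 − 9 = 7 completes the 16 across.
Given what's placed, R3C2 must be 3 to fit the 4 across and 15 down.
R2C2 = 15 − 10 = 5 completes the 15 down.
R3C1 = 4 − 3 = 1 completes the 4 across.
R2C1 = 12 − 5 = 7 completes the 12 across.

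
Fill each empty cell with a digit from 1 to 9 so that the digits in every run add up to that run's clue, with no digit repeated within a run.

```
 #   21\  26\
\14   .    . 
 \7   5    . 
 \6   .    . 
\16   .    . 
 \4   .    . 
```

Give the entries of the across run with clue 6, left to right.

2 4

16 in 2 cells must be {7,9}; 4 in 2 cells must be {1,3}.
R2C2 = 7 − 5 = 2 completes the 7 across.
Nothing is forced directly, so branch on R4C1, whose candidates are 7 or 9. If R4C1 = 9: then R1C1 would have to be in {5,6,8,9} for the 14 across but in {1,2,4} for the 21 down — contradiction. So R4C1 = 7.
Given what's placed, R1C1 must be 6 to fit the 14 across and 21 down.
R1C2 = 14 − 6 = 8 completes the 14 across.
R4C2 = 16 − 7 = 9 completes the 16 across.
Given what's placed, R5C1 must be 1 to fit the 4 across and 21 down.
R5C2 = 4 − 1 = 3 completes the 4 across.
R3C1 = 21 − 19 = 2 completes the 21 down.
R3C2 = 6 − 2 = 4 completes the 6 across.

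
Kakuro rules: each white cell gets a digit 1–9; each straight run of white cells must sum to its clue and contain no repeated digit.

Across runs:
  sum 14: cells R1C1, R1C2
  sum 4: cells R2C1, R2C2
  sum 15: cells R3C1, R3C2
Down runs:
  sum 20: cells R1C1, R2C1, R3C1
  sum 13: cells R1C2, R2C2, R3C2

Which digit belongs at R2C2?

1

4 in 2 cells must be {1,3}.
The 4 across and the 20 down share only 3, so R2C1 = 3.
R2C2 = 4 − 3 = 1 completes the 4 across.
Nothing is forced directly, so branch on R1C1, whose candidates are 8 or 9. If R1C1 = 8: then R1C2 would have to be in {6} for the 14 across but in {3,4,5,7,8,9} for the 13 down — contradiction. So R1C1 = 9.
R1C2 = 14 − 9 = 5 completes the 14 across.
R3C1 = 20 − 12 = 8 completes the 20 down.
R3C2 = 15 − 8 = 7 completes the 15 across.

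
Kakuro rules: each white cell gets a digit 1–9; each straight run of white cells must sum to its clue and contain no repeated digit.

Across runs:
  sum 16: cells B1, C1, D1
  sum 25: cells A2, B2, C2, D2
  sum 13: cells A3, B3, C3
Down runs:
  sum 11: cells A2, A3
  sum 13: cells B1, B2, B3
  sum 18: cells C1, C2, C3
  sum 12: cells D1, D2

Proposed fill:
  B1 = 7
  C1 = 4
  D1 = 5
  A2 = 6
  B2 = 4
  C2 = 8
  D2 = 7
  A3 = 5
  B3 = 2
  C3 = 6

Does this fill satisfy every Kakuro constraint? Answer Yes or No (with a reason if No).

Across: 7+4+5=16; 6+4+8+7=25; 5+2+6=13. Down: 6+5=11; 7+4+2=13; 4+8+6=18; 5+7=12. No digit repeats within any run.

Yes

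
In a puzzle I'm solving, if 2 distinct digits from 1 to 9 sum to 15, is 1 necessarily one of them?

Counterexample: {6,9} sums to 15 without using 1.

No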